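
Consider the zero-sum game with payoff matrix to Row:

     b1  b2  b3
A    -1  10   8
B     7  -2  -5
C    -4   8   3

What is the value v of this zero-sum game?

Row minima: A → -1, B → -5, C → -4; maximin = -1.
Column maxima: b1 → 7, b2 → 10, b3 → 8; minimax = 7.
-1 ≠ 7, so there is no saddle point; optimal play is mixed.
C is strictly dominated by A, so Row never plays it.
b2 is strictly dominated by b3 (it gives Row strictly more in every row), so Column never plays it.
On the remaining 2×2 (A, B vs b1, b3):
Let Row play A with probability p. Expected payoff against b1: (-1)p + 7(1−p) = −8p + 7; against b3: 8p + (-5)(1−p) = 13p − 5.
Setting these equal: −8p + 7 = 13p − 5 ⇒ −21p = -12 ⇒ p = 4/7, and the value is (-8)·(4/7) + 7 = 17/7.
For Column: with q = P(b1), equating A's and B's payoffs gives −9q + 8 = 12q − 5 ⇒ q = 13/21.

17/7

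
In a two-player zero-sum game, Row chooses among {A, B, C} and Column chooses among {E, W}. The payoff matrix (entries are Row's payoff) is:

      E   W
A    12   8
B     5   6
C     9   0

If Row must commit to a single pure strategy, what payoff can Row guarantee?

8

Row minima: A → 8, B → 5, C → 0.
The best of these is 8.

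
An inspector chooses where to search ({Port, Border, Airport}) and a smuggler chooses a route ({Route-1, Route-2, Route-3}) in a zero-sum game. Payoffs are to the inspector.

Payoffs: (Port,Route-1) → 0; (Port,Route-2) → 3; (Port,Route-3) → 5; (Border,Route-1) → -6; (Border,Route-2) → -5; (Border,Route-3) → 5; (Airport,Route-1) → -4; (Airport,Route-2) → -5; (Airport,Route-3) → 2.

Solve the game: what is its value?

0

Row minima: Port → 0, Border → -6, Airport → -5; maximin = 0.
Column maxima: Route-1 → 0, Route-2 → 3, Route-3 → 5; minimax = 0.
Since maximin = minimax = 0, there is a saddle point and the value is 0.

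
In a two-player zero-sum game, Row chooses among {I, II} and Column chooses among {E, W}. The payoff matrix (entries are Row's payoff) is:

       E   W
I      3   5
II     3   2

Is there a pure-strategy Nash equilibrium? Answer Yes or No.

Yes

Row minima: I → 3, II → 2; maximin = 3.
Column maxima: E → 3, W → 5; minimax = 3.
maximin = minimax = 3, so a saddle point exists.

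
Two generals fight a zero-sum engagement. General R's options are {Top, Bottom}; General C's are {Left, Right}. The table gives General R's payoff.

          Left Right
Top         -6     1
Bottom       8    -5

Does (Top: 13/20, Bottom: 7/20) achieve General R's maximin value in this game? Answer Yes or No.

Yes

Against Left this mix gives (13/20)·(-6) + (7/20)·8 = -11/10.
Against Right this mix gives (13/20)·1 + (7/20)·(-5) = -11/10.
All of General C's active replies (Left, Right) yield -11/10, and no column does worse for General R. The mix makes General C indifferent and guarantees -11/10, so it is optimal.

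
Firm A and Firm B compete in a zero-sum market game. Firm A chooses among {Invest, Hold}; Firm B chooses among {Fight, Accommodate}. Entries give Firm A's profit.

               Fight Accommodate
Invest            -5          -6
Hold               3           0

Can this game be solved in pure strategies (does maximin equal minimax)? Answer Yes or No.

Row minima: Invest → -6, Hold → 0; maximin = 0.
Column maxima: Fight → 3, Accommodate → 0; minimax = 0.
maximin = minimax = 0, so a saddle point exists.

Yes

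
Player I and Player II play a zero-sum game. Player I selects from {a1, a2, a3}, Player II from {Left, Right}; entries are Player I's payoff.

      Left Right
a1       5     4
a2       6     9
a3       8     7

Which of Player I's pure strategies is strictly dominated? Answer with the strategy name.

a2 gives a strictly higher payoff than a1 against every column: 6 > 5, 9 > 4.
So a1 is strictly dominated and Player I never plays it.

a1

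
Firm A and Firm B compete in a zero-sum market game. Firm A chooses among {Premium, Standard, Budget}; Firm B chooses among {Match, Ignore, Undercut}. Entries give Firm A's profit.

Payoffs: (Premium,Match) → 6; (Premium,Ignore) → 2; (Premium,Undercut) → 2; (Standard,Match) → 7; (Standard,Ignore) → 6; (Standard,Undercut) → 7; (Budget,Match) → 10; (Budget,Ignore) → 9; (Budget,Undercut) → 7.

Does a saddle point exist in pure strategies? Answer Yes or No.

Row minima: Premium → 2, Standard → 6, Budget → 7; maximin = 7.
Column maxima: Match → 10, Ignore → 9, Undercut → 7; minimax = 7.
maximin = minimax = 7, so a saddle point exists.

Yes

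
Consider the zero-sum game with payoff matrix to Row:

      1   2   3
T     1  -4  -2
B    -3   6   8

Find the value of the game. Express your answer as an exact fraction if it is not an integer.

Row minima: T → -4, B → -3; maximin = -3.
Column maxima: 1 → 1, 2 → 6, 3 → 8; minimax = 1.
-3 ≠ 1, so there is no saddle point; optimal play is mixed.
3 is strictly dominated by 2 (it gives Row strictly more in every row), so Column never plays it.
On the remaining 2×2 (T, B vs 1, 2):
Let Row play T with probability p. Expected payoff against 1: 1p + (-3)(1−p) = 4p − 3; against 2: (-4)p + 6(1−p) = −10p + 6.
Setting these equal: 4p − 3 = −10p + 6 ⇒ 14p = 9 ⇒ p = 9/14, and the value is (4)·(9/14) − 3 = -3/7.
For Column: with q = P(1), equating T's and B's payoffs gives 5q − 4 = −9q + 6 ⇒ q = 5/7.

-3/7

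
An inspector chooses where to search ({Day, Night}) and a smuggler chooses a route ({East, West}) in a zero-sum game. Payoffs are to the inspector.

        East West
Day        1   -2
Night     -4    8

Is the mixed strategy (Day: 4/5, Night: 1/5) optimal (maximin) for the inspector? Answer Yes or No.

Yes

Against East this mix gives (4/5)·1 + (1/5)·(-4) = 0.
Against West this mix gives (4/5)·(-2) + (1/5)·8 = 0.
All of the smuggler's active replies (East, West) yield 0, and no column does worse for the inspector. The mix makes the smuggler indifferent and guarantees 0, so it is optimal.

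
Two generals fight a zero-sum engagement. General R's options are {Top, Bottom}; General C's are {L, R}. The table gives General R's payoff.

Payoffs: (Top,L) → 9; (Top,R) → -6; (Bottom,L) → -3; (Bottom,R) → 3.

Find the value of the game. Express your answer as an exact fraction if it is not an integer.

3/7

Row minima: Top → -6, Bottom → -3; maximin = -3.
Column maxima: L → 9, R → 3; minimax = 3.
-3 ≠ 3, so there is no saddle point; optimal play is mixed.
Let General R play Top with probability p. Expected payoff against L: 9p + (-3)(1−p) = 12p − 3; against R: (-6)p + 3(1−p) = −9p + 3.
Setting these equal: 12p − 3 = −9p + 3 ⇒ 21p = 6 ⇒ p = 2/7, and the value is (12)·(2/7) − 3 = 3/7.
For General C: with q = P(L), equating Top's and Bottom's payoffs gives 15q − 6 = −6q + 3 ⇒ q = 3/7.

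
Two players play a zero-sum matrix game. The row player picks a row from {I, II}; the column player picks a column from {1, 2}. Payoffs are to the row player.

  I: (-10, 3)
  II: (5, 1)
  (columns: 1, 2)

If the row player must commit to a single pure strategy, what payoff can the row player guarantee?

1

Row minima: I → -10, II → 1.
The best of these is 1.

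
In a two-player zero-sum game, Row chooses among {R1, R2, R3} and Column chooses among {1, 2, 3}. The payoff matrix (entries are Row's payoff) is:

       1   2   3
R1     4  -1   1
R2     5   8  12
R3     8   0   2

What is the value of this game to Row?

Row minima: R1 → -1, R2 → 5, R3 → 0; maximin = 5.
Column maxima: 1 → 8, 2 → 8, 3 → 12; minimax = 8.
5 ≠ 8, so there is no saddle point; optimal play is mixed.
R1 is strictly dominated by R2, so Row never plays it.
3 is strictly dominated by 2 (it gives Row strictly more in every row), so Column never plays it.
On the remaining 2×2 (R2, R3 vs 1, 2):
Let Row play R2 with probability p. Expected payoff against 1: 5p + 8(1−p) = −3p + 8; against 2: 8p + 0(1−p) = 8p.
Setting these equal: −3p + 8 = 8p ⇒ −11p = -8 ⇒ p = 8/11, and the value is (-3)·(8/11) + 8 = 64/11.
For Column: with q = P(1), equating R2's and R3's payoffs gives −3q + 8 = 8q ⇒ q = 8/11.

64/11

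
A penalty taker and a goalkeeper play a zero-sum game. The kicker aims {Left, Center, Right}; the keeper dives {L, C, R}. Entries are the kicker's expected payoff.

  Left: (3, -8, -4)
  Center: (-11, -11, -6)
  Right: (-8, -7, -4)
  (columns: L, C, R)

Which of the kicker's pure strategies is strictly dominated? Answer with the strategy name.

Center

Left gives a strictly higher payoff than Center against every column: 3 > -11, -8 > -11, -4 > -6.
So Center is strictly dominated and the kicker never plays it.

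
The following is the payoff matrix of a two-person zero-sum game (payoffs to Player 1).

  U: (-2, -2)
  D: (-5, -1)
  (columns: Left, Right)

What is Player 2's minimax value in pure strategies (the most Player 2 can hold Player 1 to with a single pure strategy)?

Column maxima: Left → -2, Right → -1.
The smallest of these is -2.

-2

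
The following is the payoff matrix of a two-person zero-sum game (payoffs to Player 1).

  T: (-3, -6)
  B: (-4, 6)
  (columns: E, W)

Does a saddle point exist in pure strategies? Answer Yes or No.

Row minima: T → -6, B → -4; maximin = -4.
Column maxima: E → -3, W → 6; minimax = -3.
-4 ≠ -3, so no pure-strategy equilibrium exists.

No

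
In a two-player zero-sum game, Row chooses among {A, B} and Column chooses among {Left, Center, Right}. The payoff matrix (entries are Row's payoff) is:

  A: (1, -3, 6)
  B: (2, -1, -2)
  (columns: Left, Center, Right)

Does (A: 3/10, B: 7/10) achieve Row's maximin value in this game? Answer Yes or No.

No

Against Left this mix gives (3/10)·1 + (7/10)·2 = 17/10.
Against Center this mix gives (3/10)·(-3) + (7/10)·(-1) = -8/5.
Against Right this mix gives (3/10)·6 + (7/10)·(-2) = 2/5.
Column will play Center, holding Row to -8/5. Shifting weight toward the row that does better against Center would raise this floor (the equalizing mix achieves -6/5 against both Center and Right), so the proposed strategy is not optimal.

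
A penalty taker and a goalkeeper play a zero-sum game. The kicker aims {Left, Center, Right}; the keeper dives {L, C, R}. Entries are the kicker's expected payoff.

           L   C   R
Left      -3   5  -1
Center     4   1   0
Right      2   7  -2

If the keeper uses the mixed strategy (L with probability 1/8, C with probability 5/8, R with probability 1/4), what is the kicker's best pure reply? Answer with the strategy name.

Expected payoff of Left: (1/8)·(-3) + (5/8)·5 + (1/4)·(-1) = 5/2.
Expected payoff of Center: (1/8)·4 + (5/8)·1 + (1/4)·0 = 9/8.
Expected payoff of Right: (1/8)·2 + (5/8)·7 + (1/4)·(-2) = 33/8.
The largest is 33/8, so the kicker's best response is Right.

Right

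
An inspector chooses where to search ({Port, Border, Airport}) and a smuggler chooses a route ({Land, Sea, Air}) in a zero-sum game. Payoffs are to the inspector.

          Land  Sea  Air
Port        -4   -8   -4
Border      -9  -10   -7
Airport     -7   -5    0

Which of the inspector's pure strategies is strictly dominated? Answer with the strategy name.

Port gives a strictly higher payoff than Border against every column: -4 > -9, -8 > -10, -4 > -7.
So Border is strictly dominated and the inspector never plays it.

Border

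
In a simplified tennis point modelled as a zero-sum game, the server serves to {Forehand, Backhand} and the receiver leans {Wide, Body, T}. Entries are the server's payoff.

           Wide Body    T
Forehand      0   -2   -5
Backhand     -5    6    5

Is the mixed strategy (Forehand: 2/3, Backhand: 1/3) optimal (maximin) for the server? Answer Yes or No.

Against Wide this mix gives (2/3)·0 + (1/3)·(-5) = -5/3.
Against Body this mix gives (2/3)·(-2) + (1/3)·6 = 2/3.
Against T this mix gives (2/3)·(-5) + (1/3)·5 = -5/3.
All of the receiver's active replies (Wide, T) yield -5/3, and no column does worse for the server. The mix makes the receiver indifferent and guarantees -5/3, so it is optimal.

Yes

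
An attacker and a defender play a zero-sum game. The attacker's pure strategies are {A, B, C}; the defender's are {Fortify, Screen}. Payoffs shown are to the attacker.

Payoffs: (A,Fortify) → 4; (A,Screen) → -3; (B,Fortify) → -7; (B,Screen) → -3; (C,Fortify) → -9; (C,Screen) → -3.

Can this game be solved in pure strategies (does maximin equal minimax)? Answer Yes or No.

Yes

Row minima: A → -3, B → -7, C → -9; maximin = -3.
Column maxima: Fortify → 4, Screen → -3; minimax = -3.
maximin = minimax = -3, so a saddle point exists.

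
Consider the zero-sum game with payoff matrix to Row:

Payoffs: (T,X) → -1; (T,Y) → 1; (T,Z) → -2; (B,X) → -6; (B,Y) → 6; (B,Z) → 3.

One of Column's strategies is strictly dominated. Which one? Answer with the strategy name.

X holds Row's payoff strictly below Y in every row: -1 < 1, -6 < 6.
So Y is strictly dominated for Column.

Y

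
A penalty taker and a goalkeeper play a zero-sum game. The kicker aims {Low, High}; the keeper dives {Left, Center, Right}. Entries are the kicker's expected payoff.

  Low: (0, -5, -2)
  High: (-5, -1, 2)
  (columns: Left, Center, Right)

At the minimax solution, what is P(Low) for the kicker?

Row minima: Low → -5, High → -5; maximin = -5.
Column maxima: Left → 0, Center → -1, Right → 2; minimax = -1.
-5 ≠ -1, so there is no saddle point; optimal play is mixed.
Right is strictly dominated by Center (it gives the kicker strictly more in every row), so the keeper never plays it.
On the remaining 2×2 (Low, High vs Left, Center):
Let the kicker play Low with probability p. Expected payoff against Left: 0p + (-5)(1−p) = 5p − 5; against Center: (-5)p + (-1)(1−p) = −4p − 1.
Setting these equal: 5p − 5 = −4p − 1 ⇒ 9p = 4 ⇒ p = 4/9, and the value is (5)·(4/9) − 5 = -25/9.
For the keeper: with q = P(Left), equating Low's and High's payoffs gives 5q − 5 = −4q − 1 ⇒ q = 4/9.

4/9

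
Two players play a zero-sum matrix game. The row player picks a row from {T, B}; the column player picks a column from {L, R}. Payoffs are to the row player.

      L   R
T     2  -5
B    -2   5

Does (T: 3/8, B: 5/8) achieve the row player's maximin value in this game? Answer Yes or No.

Against L this mix gives (3/8)·2 + (5/8)·(-2) = -1/2.
Against R this mix gives (3/8)·(-5) + (5/8)·5 = 5/4.
The column player will play L, holding the row player to -1/2. Shifting weight toward the row that does better against L would raise this floor (the equalizing mix achieves 0 against both L and R), so the proposed strategy is not optimal.

No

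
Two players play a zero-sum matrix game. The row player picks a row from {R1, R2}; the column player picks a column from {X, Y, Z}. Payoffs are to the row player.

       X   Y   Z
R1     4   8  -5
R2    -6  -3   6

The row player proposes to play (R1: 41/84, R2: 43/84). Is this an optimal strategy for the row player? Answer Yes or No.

Against X this mix gives (41/84)·4 + (43/84)·(-6) = -47/42.
Against Y this mix gives (41/84)·8 + (43/84)·(-3) = 199/84.
Against Z this mix gives (41/84)·(-5) + (43/84)·6 = 53/84.
The column player will play X, holding the row player to -47/42. Shifting weight toward the row that does better against X would raise this floor (the equalizing mix achieves -2/7 against both X and Z), so the proposed strategy is not optimal.

No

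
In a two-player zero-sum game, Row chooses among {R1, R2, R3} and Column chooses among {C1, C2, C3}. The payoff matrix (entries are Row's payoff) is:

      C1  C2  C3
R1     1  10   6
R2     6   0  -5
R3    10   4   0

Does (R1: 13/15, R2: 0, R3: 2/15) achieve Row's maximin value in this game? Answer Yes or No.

Against C1 this mix gives (13/15)·1 + (2/15)·10 = 11/5.
Against C2 this mix gives (13/15)·10 + (2/15)·4 = 46/5.
Against C3 this mix gives (13/15)·6 + (2/15)·0 = 26/5.
Column will play C1, holding Row to 11/5. Shifting weight toward the row that does better against C1 would raise this floor (the equalizing mix achieves 4 against both C1 and C3), so the proposed strategy is not optimal.

No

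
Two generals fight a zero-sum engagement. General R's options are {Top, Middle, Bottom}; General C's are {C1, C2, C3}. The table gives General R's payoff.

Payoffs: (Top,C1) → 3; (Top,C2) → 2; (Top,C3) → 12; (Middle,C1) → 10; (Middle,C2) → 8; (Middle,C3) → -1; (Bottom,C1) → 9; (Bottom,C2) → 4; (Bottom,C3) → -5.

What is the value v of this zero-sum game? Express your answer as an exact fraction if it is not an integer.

98/19

Row minima: Top → 2, Middle → -1, Bottom → -5; maximin = 2.
Column maxima: C1 → 10, C2 → 8, C3 → 12; minimax = 8.
2 ≠ 8, so there is no saddle point; optimal play is mixed.
Bottom is strictly dominated by Middle, so General R never plays it.
C1 is strictly dominated by C2 (it gives General R strictly more in every row), so General C never plays it.
On the remaining 2×2 (Top, Middle vs C2, C3):
Let General R play Top with probability p. Expected payoff against C2: 2p + 8(1−p) = −6p + 8; against C3: 12p + (-1)(1−p) = 13p − 1.
Setting these equal: −6p + 8 = 13p − 1 ⇒ −19p = -9 ⇒ p = 9/19, and the value is (-6)·(9/19) + 8 = 98/19.
For General C: with q = P(C2), equating Top's and Middle's payoffs gives −10q + 12 = 9q − 1 ⇒ q = 13/19.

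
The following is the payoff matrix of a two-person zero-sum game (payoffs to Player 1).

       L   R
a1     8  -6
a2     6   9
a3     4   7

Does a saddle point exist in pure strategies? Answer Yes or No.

No

Row minima: a1 → -6, a2 → 6, a3 → 4; maximin = 6.
Column maxima: L → 8, R → 9; minimax = 8.
6 ≠ 8, so no pure-strategy equilibrium exists.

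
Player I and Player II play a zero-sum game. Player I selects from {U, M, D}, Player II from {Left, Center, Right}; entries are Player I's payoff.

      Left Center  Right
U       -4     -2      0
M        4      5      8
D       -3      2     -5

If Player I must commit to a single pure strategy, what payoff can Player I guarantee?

4

Row minima: U → -4, M → 4, D → -5.
The best of these is 4.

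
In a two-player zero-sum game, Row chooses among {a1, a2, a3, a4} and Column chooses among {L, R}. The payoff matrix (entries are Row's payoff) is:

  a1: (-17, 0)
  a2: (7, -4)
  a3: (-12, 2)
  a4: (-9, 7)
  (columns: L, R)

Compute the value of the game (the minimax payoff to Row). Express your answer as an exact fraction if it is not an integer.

Row minima: a1 → -17, a2 → -4, a3 → -12, a4 → -9; maximin = -4.
Column maxima: L → 7, R → 7; minimax = 7.
-4 ≠ 7, so there is no saddle point; optimal play is mixed.
a1 is strictly dominated by a3, so Row never plays it.
a3 is strictly dominated by a4, so Row never plays it.
On the remaining 2×2 (a2, a4 vs L, R):
Let Row play a2 with probability p. Expected payoff against L: 7p + (-9)(1−p) = 16p − 9; against R: (-4)p + 7(1−p) = −11p + 7.
Setting these equal: 16p − 9 = −11p + 7 ⇒ 27p = 16 ⇒ p = 16/27, and the value is (16)·(16/27) − 9 = 13/27.
For Column: with q = P(L), equating a2's and a4's payoffs gives 11q − 4 = −16q + 7 ⇒ q = 11/27.

13/27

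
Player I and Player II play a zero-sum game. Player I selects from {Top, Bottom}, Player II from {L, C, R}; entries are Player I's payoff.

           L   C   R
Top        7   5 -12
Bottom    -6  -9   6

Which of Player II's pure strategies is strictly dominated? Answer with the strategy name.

L

C holds Player I's payoff strictly below L in every row: 5 < 7, -9 < -6.
So L is strictly dominated for Player II.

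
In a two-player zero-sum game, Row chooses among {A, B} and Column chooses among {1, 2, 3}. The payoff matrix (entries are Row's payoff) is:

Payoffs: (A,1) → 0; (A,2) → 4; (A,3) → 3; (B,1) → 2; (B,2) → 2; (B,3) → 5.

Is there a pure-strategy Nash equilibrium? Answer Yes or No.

Yes

Row minima: A → 0, B → 2; maximin = 2.
Column maxima: 1 → 2, 2 → 4, 3 → 5; minimax = 2.
maximin = minimax = 2, so a saddle point exists.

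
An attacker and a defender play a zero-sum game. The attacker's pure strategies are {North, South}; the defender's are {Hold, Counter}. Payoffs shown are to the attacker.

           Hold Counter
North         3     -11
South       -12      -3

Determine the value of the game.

Row minima: North → -11, South → -12; maximin = -11.
Column maxima: Hold → 3, Counter → -3; minimax = -3.
-11 ≠ -3, so there is no saddle point; optimal play is mixed.
Let the attacker play North with probability p. Expected payoff against Hold: 3p + (-12)(1−p) = 15p − 12; against Counter: (-11)p + (-3)(1−p) = −8p − 3.
Setting these equal: 15p − 12 = −8p − 3 ⇒ 23p = 9 ⇒ p = 9/23, and the value is (15)·(9/23) − 12 = -141/23.
For the defender: with q = P(Hold), equating North's and South's payoffs gives 14q − 11 = −9q − 3 ⇒ q = 8/23.

-141/23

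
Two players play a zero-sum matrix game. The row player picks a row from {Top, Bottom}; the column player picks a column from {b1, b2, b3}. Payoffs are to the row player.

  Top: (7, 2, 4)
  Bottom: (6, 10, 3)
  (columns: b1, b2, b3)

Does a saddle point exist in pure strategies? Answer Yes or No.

No

Row minima: Top → 2, Bottom → 3; maximin = 3.
Column maxima: b1 → 7, b2 → 10, b3 → 4; minimax = 4.
3 ≠ 4, so no pure-strategy equilibrium exists.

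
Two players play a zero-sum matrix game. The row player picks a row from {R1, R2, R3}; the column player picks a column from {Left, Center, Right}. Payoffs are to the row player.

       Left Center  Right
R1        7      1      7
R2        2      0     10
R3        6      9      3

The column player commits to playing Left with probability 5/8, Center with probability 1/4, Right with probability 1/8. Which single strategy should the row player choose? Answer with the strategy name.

Expected payoff of R1: (5/8)·7 + (1/4)·1 + (1/8)·7 = 11/2.
Expected payoff of R2: (5/8)·2 + (1/4)·0 + (1/8)·10 = 5/2.
Expected payoff of R3: (5/8)·6 + (1/4)·9 + (1/8)·3 = 51/8.
The largest is 51/8, so the row player's best response is R3.

R3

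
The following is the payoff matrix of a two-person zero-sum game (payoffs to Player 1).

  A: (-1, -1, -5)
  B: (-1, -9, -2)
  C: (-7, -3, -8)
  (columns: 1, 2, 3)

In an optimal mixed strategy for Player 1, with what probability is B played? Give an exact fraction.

4/11

Row minima: A → -5, B → -9, C → -8; maximin = -5.
Column maxima: 1 → -1, 2 → -1, 3 → -2; minimax = -2.
-5 ≠ -2, so there is no saddle point; optimal play is mixed.
C is strictly dominated by A, so Player 1 never plays it.
1 is strictly dominated by 3 (it gives Player 1 strictly more in every row), so Player 2 never plays it.
On the remaining 2×2 (A, B vs 2, 3):
Let Player 1 play A with probability p. Expected payoff against 2: (-1)p + (-9)(1−p) = 8p − 9; against 3: (-5)p + (-2)(1−p) = −3p − 2.
Setting these equal: 8p − 9 = −3p − 2 ⇒ 11p = 7 ⇒ p = 7/11, and the value is (8)·(7/11) − 9 = -43/11.
For Player 2: with q = P(2), equating A's and B's payoffs gives 4q − 5 = −7q − 2 ⇒ q = 3/11.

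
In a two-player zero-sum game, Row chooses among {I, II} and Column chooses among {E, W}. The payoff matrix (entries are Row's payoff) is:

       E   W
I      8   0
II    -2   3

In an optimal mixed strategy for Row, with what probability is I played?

5/13

Row minima: I → 0, II → -2; maximin = 0.
Column maxima: E → 8, W → 3; minimax = 3.
0 ≠ 3, so there is no saddle point; optimal play is mixed.
Let Row play I with probability p. Expected payoff against E: 8p + (-2)(1−p) = 10p − 2; against W: 0p + 3(1−p) = −3p + 3.
Setting these equal: 10p − 2 = −3p + 3 ⇒ 13p = 5 ⇒ p = 5/13, and the value is (10)·(5/13) − 2 = 24/13.
For Column: with q = P(E), equating I's and II's payoffs gives 8q = −5q + 3 ⇒ q = 3/13.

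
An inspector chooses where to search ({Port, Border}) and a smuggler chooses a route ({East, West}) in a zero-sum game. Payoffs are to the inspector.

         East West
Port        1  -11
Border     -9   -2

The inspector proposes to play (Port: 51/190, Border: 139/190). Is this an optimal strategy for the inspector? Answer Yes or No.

Against East this mix gives (51/190)·1 + (139/190)·(-9) = -120/19.
Against West this mix gives (51/190)·(-11) + (139/190)·(-2) = -839/190.
The smuggler will play East, holding the inspector to -120/19. Shifting weight toward the row that does better against East would raise this floor (the equalizing mix achieves -101/19 against both East and West), so the proposed strategy is not optimal.

No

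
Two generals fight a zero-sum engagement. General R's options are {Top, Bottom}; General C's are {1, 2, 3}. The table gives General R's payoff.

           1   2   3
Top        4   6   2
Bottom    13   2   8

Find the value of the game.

22/5

Row minima: Top → 2, Bottom → 2; maximin = 2.
Column maxima: 1 → 13, 2 → 6, 3 → 8; minimax = 6.
2 ≠ 6, so there is no saddle point; optimal play is mixed.
1 is strictly dominated by 3 (it gives General R strictly more in every row), so General C never plays it.
On the remaining 2×2 (Top, Bottom vs 2, 3):
Let General R play Top with probability p. Expected payoff against 2: 6p + 2(1−p) = 4p + 2; against 3: 2p + 8(1−p) = −6p + 8.
Setting these equal: 4p + 2 = −6p + 8 ⇒ 10p = 6 ⇒ p = 3/5, and the value is (4)·(3/5) + 2 = 22/5.
For General C: with q = P(2), equating Top's and Bottom's payoffs gives 4q + 2 = −6q + 8 ⇒ q = 3/5.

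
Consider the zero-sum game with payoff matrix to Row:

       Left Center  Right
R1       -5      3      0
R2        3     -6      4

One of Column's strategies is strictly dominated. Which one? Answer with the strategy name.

Right

Left holds Row's payoff strictly below Right in every row: -5 < 0, 3 < 4.
So Right is strictly dominated for Column.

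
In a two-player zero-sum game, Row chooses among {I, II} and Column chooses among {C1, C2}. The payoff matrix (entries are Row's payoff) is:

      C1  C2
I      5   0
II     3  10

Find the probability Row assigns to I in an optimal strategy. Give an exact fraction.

7/12

Row minima: I → 0, II → 3; maximin = 3.
Column maxima: C1 → 5, C2 → 10; minimax = 5.
3 ≠ 5, so there is no saddle point; optimal play is mixed.
Let Row play I with probability p. Expected payoff against C1: 5p + 3(1−p) = 2p + 3; against C2: 0p + 10(1−p) = −10p + 10.
Setting these equal: 2p + 3 = −10p + 10 ⇒ 12p = 7 ⇒ p = 7/12, and the value is (2)·(7/12) + 3 = 25/6.
For Column: with q = P(C1), equating I's and II's payoffs gives 5q = −7q + 10 ⇒ q = 5/6.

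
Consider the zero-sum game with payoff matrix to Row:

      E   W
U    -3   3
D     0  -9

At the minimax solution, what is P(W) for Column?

Row minima: U → -3, D → -9; maximin = -3.
Column maxima: E → 0, W → 3; minimax = 0.
-3 ≠ 0, so there is no saddle point; optimal play is mixed.
Let Row play U with probability p. Expected payoff against E: (-3)p + 0(1−p) = −3p; against W: 3p + (-9)(1−p) = 12p − 9.
Setting these equal: −3p = 12p − 9 ⇒ −15p = -9 ⇒ p = 3/5, and the value is (-3)·(3/5) = -9/5.
For Column: with q = P(E), equating U's and D's payoffs gives −6q + 3 = 9q − 9 ⇒ q = 4/5.

1/5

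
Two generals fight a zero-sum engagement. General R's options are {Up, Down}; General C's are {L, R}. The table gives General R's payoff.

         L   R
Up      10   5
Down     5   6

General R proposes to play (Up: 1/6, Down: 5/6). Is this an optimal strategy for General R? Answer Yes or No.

Against L this mix gives (1/6)·10 + (5/6)·5 = 35/6.
Against R this mix gives (1/6)·5 + (5/6)·6 = 35/6.
All of General C's active replies (L, R) yield 35/6, and no column does worse for General R. The mix makes General C indifferent and guarantees 35/6, so it is optimal.

Yes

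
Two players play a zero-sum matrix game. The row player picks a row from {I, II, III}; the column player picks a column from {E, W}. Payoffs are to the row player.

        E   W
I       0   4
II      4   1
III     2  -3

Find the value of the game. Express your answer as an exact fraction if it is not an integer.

16/7

Row minima: I → 0, II → 1, III → -3; maximin = 1.
Column maxima: E → 4, W → 4; minimax = 4.
1 ≠ 4, so there is no saddle point; optimal play is mixed.
III is strictly dominated by II, so the row player never plays it.
On the remaining 2×2 (I, II vs E, W):
Let the row player play I with probability p. Expected payoff against E: 0p + 4(1−p) = −4p + 4; against W: 4p + 1(1−p) = 3p + 1.
Setting these equal: −4p + 4 = 3p + 1 ⇒ −7p = -3 ⇒ p = 3/7, and the value is (-4)·(3/7) + 4 = 16/7.
For the column player: with q = P(E), equating I's and II's payoffs gives −4q + 4 = 3q + 1 ⇒ q = 3/7.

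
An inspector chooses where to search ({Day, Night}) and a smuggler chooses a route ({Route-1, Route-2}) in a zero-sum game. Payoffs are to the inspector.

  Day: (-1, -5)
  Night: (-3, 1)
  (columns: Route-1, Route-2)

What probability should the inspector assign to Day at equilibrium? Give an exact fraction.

Row minima: Day → -5, Night → -3; maximin = -3.
Column maxima: Route-1 → -1, Route-2 → 1; minimax = -1.
-3 ≠ -1, so there is no saddle point; optimal play is mixed.
Let the inspector play Day with probability p. Expected payoff against Route-1: (-1)p + (-3)(1−p) = 2p − 3; against Route-2: (-5)p + 1(1−p) = −6p + 1.
Setting these equal: 2p − 3 = −6p + 1 ⇒ 8p = 4 ⇒ p = 1/2, and the value is (2)·(1/2) − 3 = -2.
For the smuggler: with q = P(Route-1), equating Day's and Night's payoffs gives 4q − 5 = −4q + 1 ⇒ q = 3/4.

1/2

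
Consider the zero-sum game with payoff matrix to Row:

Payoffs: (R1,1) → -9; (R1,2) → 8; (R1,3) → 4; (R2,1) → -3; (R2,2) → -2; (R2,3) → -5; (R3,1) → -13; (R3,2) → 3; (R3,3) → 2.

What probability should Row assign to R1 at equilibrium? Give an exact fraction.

Row minima: R1 → -9, R2 → -5, R3 → -13; maximin = -5.
Column maxima: 1 → -3, 2 → 8, 3 → 4; minimax = -3.
-5 ≠ -3, so there is no saddle point; optimal play is mixed.
R3 is strictly dominated by R1, so Row never plays it.
2 is strictly dominated by 1 (it gives Row strictly more in every row), so Column never plays it.
On the remaining 2×2 (R1, R2 vs 1, 3):
Let Row play R1 with probability p. Expected payoff against 1: (-9)p + (-3)(1−p) = −6p − 3; against 3: 4p + (-5)(1−p) = 9p − 5.
Setting these equal: −6p − 3 = 9p − 5 ⇒ −15p = -2 ⇒ p = 2/15, and the value is (-6)·(2/15) − 3 = -19/5.
For Column: with q = P(1), equating R1's and R2's payoffs gives −13q + 4 = 2q − 5 ⇒ q = 3/5.

2/15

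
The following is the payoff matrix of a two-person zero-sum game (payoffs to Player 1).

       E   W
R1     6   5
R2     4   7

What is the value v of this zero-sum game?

11/2

Row minima: R1 → 5, R2 → 4; maximin = 5.
Column maxima: E → 6, W → 7; minimax = 6.
5 ≠ 6, so there is no saddle point; optimal play is mixed.
Let Player 1 play R1 with probability p. Expected payoff against E: 6p + 4(1−p) = 2p + 4; against W: 5p + 7(1−p) = −2p + 7.
Setting these equal: 2p + 4 = −2p + 7 ⇒ 4p = 3 ⇒ p = 3/4, and the value is (2)·(3/4) + 4 = 11/2.
For Player 2: with q = P(E), equating R1's and R2's payoffs gives q + 5 = −3q + 7 ⇒ q = 1/2.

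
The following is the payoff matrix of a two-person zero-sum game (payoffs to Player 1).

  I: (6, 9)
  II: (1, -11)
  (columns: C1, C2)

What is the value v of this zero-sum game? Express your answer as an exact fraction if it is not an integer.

Row minima: I → 6, II → -11; maximin = 6.
Column maxima: C1 → 6, C2 → 9; minimax = 6.
Since maximin = minimax = 6, there is a saddle point and the value is 6.

6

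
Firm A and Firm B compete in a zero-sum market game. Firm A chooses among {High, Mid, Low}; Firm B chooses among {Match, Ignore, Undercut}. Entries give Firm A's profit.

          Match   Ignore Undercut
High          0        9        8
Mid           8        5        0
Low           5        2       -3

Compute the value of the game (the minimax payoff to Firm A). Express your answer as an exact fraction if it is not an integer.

Row minima: High → 0, Mid → 0, Low → -3; maximin = 0.
Column maxima: Match → 8, Ignore → 9, Undercut → 8; minimax = 8.
0 ≠ 8, so there is no saddle point; optimal play is mixed.
Low is strictly dominated by Mid, so Firm A never plays it.
Ignore is strictly dominated by Undercut (it gives Firm A strictly more in every row), so Firm B never plays it.
On the remaining 2×2 (High, Mid vs Match, Undercut):
Let Firm A play High with probability p. Expected payoff against Match: 0p + 8(1−p) = −8p + 8; against Undercut: 8p + 0(1−p) = 8p.
Setting these equal: −8p + 8 = 8p ⇒ −16p = -8 ⇒ p = 1/2, and the value is (-8)·(1/2) + 8 = 4.
For Firm B: with q = P(Match), equating High's and Mid's payoffs gives −8q + 8 = 8q ⇒ q = 1/2.

4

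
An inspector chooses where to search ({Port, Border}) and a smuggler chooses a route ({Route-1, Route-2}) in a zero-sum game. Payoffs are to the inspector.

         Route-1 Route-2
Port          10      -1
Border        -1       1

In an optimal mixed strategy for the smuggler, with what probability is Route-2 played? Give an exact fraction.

Row minima: Port → -1, Border → -1; maximin = -1.
Column maxima: Route-1 → 10, Route-2 → 1; minimax = 1.
-1 ≠ 1, so there is no saddle point; optimal play is mixed.
Let the inspector play Port with probability p. Expected payoff against Route-1: 10p + (-1)(1−p) = 11p − 1; against Route-2: (-1)p + 1(1−p) = −2p + 1.
Setting these equal: 11p − 1 = −2p + 1 ⇒ 13p = 2 ⇒ p = 2/13, and the value is (11)·(2/13) − 1 = 9/13.
For the smuggler: with q = P(Route-1), equating Port's and Border's payoffs gives 11q − 1 = −2q + 1 ⇒ q = 2/13.

11/13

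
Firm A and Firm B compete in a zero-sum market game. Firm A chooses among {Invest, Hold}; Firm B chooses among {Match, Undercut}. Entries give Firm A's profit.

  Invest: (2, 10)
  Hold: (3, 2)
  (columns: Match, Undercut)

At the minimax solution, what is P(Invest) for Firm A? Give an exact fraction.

1/9

Row minima: Invest → 2, Hold → 2; maximin = 2.
Column maxima: Match → 3, Undercut → 10; minimax = 3.
2 ≠ 3, so there is no saddle point; optimal play is mixed.
Let Firm A play Invest with probability p. Expected payoff against Match: 2p + 3(1−p) = −p + 3; against Undercut: 10p + 2(1−p) = 8p + 2.
Setting these equal: −p + 3 = 8p + 2 ⇒ −9p = -1 ⇒ p = 1/9, and the value is (-1)·(1/9) + 3 = 26/9.
For Firm B: with q = P(Match), equating Invest's and Hold's payoffs gives −8q + 10 = q + 2 ⇒ q = 8/9.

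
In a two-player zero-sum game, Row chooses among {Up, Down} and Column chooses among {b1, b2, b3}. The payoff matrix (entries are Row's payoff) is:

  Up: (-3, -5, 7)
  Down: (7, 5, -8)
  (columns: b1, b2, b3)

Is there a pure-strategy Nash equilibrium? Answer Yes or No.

No

Row minima: Up → -5, Down → -8; maximin = -5.
Column maxima: b1 → 7, b2 → 5, b3 → 7; minimax = 5.
-5 ≠ 5, so no pure-strategy equilibrium exists.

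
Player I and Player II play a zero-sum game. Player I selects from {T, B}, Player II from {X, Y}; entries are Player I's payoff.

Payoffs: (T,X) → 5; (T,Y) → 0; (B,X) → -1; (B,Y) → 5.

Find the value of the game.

Row minima: T → 0, B → -1; maximin = 0.
Column maxima: X → 5, Y → 5; minimax = 5.
0 ≠ 5, so there is no saddle point; optimal play is mixed.
Let Player I play T with probability p. Expected payoff against X: 5p + (-1)(1−p) = 6p − 1; against Y: 0p + 5(1−p) = −5p + 5.
Setting these equal: 6p − 1 = −5p + 5 ⇒ 11p = 6 ⇒ p = 6/11, and the value is (6)·(6/11) − 1 = 25/11.
For Player II: with q = P(X), equating T's and B's payoffs gives 5q = −6q + 5 ⇒ q = 5/11.

25/11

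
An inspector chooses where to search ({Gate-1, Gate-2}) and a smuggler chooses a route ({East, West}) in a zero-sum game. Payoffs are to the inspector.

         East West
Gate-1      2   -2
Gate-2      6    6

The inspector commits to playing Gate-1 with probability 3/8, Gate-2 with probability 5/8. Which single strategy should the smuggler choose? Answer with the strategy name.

If the smuggler plays East, the inspector's expected payoff is (3/8)·2 + (5/8)·6 = 9/2.
If the smuggler plays West, the inspector's expected payoff is (3/8)·(-2) + (5/8)·6 = 3.
The smuggler minimizes the inspector's payoff; the smallest is 3, so the best response is West.

West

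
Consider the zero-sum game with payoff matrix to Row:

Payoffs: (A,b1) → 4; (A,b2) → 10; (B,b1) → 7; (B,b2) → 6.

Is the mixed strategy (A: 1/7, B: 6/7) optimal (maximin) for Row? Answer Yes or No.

Against b1 this mix gives (1/7)·4 + (6/7)·7 = 46/7.
Against b2 this mix gives (1/7)·10 + (6/7)·6 = 46/7.
All of Column's active replies (b1, b2) yield 46/7, and no column does worse for Row. The mix makes Column indifferent and guarantees 46/7, so it is optimal.

Yes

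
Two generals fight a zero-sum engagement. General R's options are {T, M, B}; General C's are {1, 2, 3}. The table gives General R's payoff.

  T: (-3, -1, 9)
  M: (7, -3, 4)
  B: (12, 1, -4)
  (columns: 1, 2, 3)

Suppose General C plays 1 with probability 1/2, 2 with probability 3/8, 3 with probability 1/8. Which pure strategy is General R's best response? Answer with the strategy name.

Expected payoff of T: (1/2)·(-3) + (3/8)·(-1) + (1/8)·9 = -3/4.
Expected payoff of M: (1/2)·7 + (3/8)·(-3) + (1/8)·4 = 23/8.
Expected payoff of B: (1/2)·12 + (3/8)·1 + (1/8)·(-4) = 47/8.
The largest is 47/8, so General R's best response is B.

B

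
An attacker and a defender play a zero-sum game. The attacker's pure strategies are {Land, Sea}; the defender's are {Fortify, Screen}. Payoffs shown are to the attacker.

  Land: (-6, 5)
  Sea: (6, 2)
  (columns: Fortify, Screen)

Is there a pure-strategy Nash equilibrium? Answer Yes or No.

No

Row minima: Land → -6, Sea → 2; maximin = 2.
Column maxima: Fortify → 6, Screen → 5; minimax = 5.
2 ≠ 5, so no pure-strategy equilibrium exists.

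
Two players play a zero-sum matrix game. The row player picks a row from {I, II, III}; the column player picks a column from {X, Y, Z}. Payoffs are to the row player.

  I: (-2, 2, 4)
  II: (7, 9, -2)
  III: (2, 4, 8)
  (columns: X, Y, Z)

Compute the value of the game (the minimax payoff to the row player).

Row minima: I → -2, II → -2, III → 2; maximin = 2.
Column maxima: X → 7, Y → 9, Z → 8; minimax = 7.
2 ≠ 7, so there is no saddle point; optimal play is mixed.
I is strictly dominated by III, so the row player never plays it.
Y is strictly dominated by X (it gives the row player strictly more in every row), so the column player never plays it.
On the remaining 2×2 (II, III vs X, Z):
Let the row player play II with probability p. Expected payoff against X: 7p + 2(1−p) = 5p + 2; against Z: (-2)p + 8(1−p) = −10p + 8.
Setting these equal: 5p + 2 = −10p + 8 ⇒ 15p = 6 ⇒ p = 2/5, and the value is (5)·(2/5) + 2 = 4.
For the column player: with q = P(X), equating II's and III's payoffs gives 9q − 2 = −6q + 8 ⇒ q = 2/3.

4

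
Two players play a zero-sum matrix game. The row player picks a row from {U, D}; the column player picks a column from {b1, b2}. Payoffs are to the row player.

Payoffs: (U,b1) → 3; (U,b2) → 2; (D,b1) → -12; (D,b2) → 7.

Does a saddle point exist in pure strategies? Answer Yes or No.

No

Row minima: U → 2, D → -12; maximin = 2.
Column maxima: b1 → 3, b2 → 7; minimax = 3.
2 ≠ 3, so no pure-strategy equilibrium exists.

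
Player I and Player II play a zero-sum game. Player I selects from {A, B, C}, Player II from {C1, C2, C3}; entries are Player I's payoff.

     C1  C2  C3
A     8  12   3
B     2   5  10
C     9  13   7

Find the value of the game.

Row minima: A → 3, B → 2, C → 7; maximin = 7.
Column maxima: C1 → 9, C2 → 13, C3 → 10; minimax = 9.
7 ≠ 9, so there is no saddle point; optimal play is mixed.
A is strictly dominated by C, so Player I never plays it.
C2 is strictly dominated by C1 (it gives Player I strictly more in every row), so Player II never plays it.
On the remaining 2×2 (B, C vs C1, C3):
Let Player I play B with probability p. Expected payoff against C1: 2p + 9(1−p) = −7p + 9; against C3: 10p + 7(1−p) = 3p + 7.
Setting these equal: −7p + 9 = 3p + 7 ⇒ −10p = -2 ⇒ p = 1/5, and the value is (-7)·(1/5) + 9 = 38/5.
For Player II: with q = P(C1), equating B's and C's payoffs gives −8q + 10 = 2q + 7 ⇒ q = 3/10.

38/5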